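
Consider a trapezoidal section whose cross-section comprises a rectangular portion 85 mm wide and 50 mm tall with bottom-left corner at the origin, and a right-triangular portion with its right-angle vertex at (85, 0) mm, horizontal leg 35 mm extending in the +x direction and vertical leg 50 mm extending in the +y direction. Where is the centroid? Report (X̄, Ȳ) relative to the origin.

X̄ = 51.75 mm, Ȳ = 23.58 mm

rectangular portion: A = 85 × 50 = 4250.00, centroid at (42.50, 25.00).
triangular portion: A = ½·35·50 = 875.00, centroid at (96.67, 16.67).
ΣA = 5125.00 mm²
ΣAX̄ = (4250.00)(42.50) + (875.00)(96.67) = 265208.33 mm³
ΣAȲ = (4250.00)(25.00) + (875.00)(16.67) = 120833.33 mm³
X̄ = 265208.33 / 5125.00 = 51.75 mm
Ȳ = 120833.33 / 5125.00 = 23.58 mm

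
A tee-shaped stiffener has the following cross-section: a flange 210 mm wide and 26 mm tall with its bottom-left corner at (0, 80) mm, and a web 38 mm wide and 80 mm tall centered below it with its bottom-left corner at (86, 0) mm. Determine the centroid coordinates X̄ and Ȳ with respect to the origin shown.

X̄ = 105.00 mm, Ȳ = 74.04 mm

Part | A | x̄ᵢ | ȳᵢ | A·x̄ᵢ | A·ȳᵢ
web | 3040.00 | 105.00 | 40.00 | 319200.00 | 121600.00
flange | 5460.00 | 105.00 | 93.00 | 573300.00 | 507780.00
Σ | 8500.00 |  |  | 892500.00 | 629380.00
X̄ = 892500.00 / 8500.00 = 105.00 mm
Ȳ = 629380.00 / 8500.00 = 74.04 mm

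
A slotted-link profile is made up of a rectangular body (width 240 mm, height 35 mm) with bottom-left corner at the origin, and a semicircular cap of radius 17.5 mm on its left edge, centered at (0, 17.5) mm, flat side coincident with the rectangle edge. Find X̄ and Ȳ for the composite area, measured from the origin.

Part | A | x̄ᵢ | ȳᵢ | A·x̄ᵢ | A·ȳᵢ
rectangular body | 8400.00 | 120.00 | 17.50 | 1008000.00 | 147000.00
semicircular end | 481.06 | -7.43 | 17.50 | -3572.92 | 8418.49
Σ | 8881.06 |  |  | 1004427.08 | 155418.49
X̄ = 1004427.08 / 8881.06 = 113.10 mm
Ȳ = 155418.49 / 8881.06 = 17.50 mm

X̄ = 113.10 mm, Ȳ = 17.50 mm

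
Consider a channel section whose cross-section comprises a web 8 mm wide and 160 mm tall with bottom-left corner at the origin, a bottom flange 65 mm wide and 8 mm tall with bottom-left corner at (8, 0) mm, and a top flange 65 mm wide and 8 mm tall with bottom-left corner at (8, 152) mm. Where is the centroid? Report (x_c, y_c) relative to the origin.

Part | A | x̄ᵢ | ȳᵢ | A·x̄ᵢ | A·ȳᵢ
web | 1280.00 | 4.00 | 80.00 | 5120.00 | 102400.00
bottom flange | 520.00 | 40.50 | 4.00 | 21060.00 | 2080.00
top flange | 520.00 | 40.50 | 156.00 | 21060.00 | 81120.00
Σ | 2320.00 |  |  | 47240.00 | 185600.00
x_c = 47240.00 / 2320.00 = 20.36 mm
y_c = 185600.00 / 2320.00 = 80.00 mm

x_c = 20.36 mm, y_c = 80.00 mm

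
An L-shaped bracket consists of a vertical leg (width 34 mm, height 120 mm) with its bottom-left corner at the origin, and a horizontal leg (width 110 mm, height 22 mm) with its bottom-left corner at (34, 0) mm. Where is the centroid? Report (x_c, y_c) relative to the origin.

x_c = 43.81 mm, y_c = 41.76 mm

Part | A | x̄ᵢ | ȳᵢ | A·x̄ᵢ | A·ȳᵢ
vertical leg | 4080.00 | 17.00 | 60.00 | 69360.00 | 244800.00
horizontal leg | 2420.00 | 89.00 | 11.00 | 215380.00 | 26620.00
Σ | 6500.00 |  |  | 284740.00 | 271420.00
x_c = 284740.00 / 6500.00 = 43.81 mm
y_c = 271420.00 / 6500.00 = 41.76 mm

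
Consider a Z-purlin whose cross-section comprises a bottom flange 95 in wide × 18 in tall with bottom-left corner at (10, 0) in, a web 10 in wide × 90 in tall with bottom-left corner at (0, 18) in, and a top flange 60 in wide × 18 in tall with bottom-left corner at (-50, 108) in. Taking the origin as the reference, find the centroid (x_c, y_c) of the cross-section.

x_c = 22.01 in, y_c = 53.78 in

bottom flange: A = 95 × 18 = 1710.00, centroid at (57.50, 9.00).
web: A = 10 × 90 = 900.00, centroid at (5.00, 63.00).
top flange: A = 60 × 18 = 1080.00, centroid at (-20.00, 117.00).
ΣA = 3690.00 in², ΣAx_c = 81225.00 in³, ΣAy_c = 198450.00 in³.
x_c = 81225.00/3690.00 = 22.01 in; y_c = 198450.00/3690.00 = 53.78 in.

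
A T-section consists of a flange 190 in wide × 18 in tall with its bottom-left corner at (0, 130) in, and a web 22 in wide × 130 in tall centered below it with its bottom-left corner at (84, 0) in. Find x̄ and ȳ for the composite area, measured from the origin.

x̄ = 95.00 in, ȳ = 105.30 in

web: A = 22 × 130 = 2860.00, centroid at (95.00, 65.00).
flange: A = 190 × 18 = 3420.00, centroid at (95.00, 139.00).
ΣA = 6280.00 in²
ΣAx̄ = (2860.00)(95.00) + (3420.00)(95.00) = 596600.00 in³
ΣAȳ = (2860.00)(65.00) + (3420.00)(139.00) = 661280.00 in³
x̄ = 596600.00 / 6280.00 = 95.00 in
ȳ = 661280.00 / 6280.00 = 105.30 in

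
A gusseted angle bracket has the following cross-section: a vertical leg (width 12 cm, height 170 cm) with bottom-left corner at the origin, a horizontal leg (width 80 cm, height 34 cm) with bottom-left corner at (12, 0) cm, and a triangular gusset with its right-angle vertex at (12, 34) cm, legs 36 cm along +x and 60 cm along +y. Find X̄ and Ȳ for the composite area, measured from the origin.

Part | A | x̄ᵢ | ȳᵢ | A·x̄ᵢ | A·ȳᵢ
vertical leg | 2040.00 | 6.00 | 85.00 | 12240.00 | 173400.00
horizontal leg | 2720.00 | 52.00 | 17.00 | 141440.00 | 46240.00
gusset | 1080.00 | 24.00 | 54.00 | 25920.00 | 58320.00
Σ | 5840.00 |  |  | 179600.00 | 277960.00
X̄ = 179600.00 / 5840.00 = 30.75 cm
Ȳ = 277960.00 / 5840.00 = 47.60 cm

X̄ = 30.75 cm, Ȳ = 47.60 cm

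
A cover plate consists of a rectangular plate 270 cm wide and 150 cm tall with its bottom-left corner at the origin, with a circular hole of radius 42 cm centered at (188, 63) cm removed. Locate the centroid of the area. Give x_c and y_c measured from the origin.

x_c = 126.60 cm, y_c = 76.90 cm

plate: A = 270 × 150 = 40500.00, centroid at (135.00, 75.00).
hole: A = −π·42² = -5541.77, centroid at (188.00, 63.00).
ΣA = 34958.23 cm²
ΣAx_c = (40500.00)(135.00) + (-5541.77)(188.00) = 4425647.35 cm³
ΣAy_c = (40500.00)(75.00) + (-5541.77)(63.00) = 2688368.53 cm³
x_c = 4425647.35 / 34958.23 = 126.60 cm
y_c = 2688368.53 / 34958.23 = 76.90 cm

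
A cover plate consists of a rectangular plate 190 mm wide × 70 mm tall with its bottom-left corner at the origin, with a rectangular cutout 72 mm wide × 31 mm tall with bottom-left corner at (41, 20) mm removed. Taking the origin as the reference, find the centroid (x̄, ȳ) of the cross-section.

plate: A = 190 × 70 = 13300.00, centroid at (95.00, 35.00).
hole: A = −(72 × 31) = -2232.00, centroid at (77.00, 35.50).
ΣA = 11068.00 mm², ΣAx̄ = 1091636.00 mm³, ΣAȳ = 386264.00 mm³.
x̄ = 1091636.00/11068.00 = 98.63 mm; ȳ = 386264.00/11068.00 = 34.90 mm.

x̄ = 98.63 mm, ȳ = 34.90 mm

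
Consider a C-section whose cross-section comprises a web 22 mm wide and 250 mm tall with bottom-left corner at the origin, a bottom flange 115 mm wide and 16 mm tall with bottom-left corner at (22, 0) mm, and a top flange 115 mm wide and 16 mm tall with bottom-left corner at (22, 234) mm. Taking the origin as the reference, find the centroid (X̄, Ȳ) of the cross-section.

X̄ = 38.46 mm, Ȳ = 125.00 mm

web: A = 22 × 250 = 5500.00, centroid at (11.00, 125.00).
bottom flange: A = 115 × 16 = 1840.00, centroid at (79.50, 8.00).
top flange: A = 115 × 16 = 1840.00, centroid at (79.50, 242.00).
ΣA = 9180.00 mm²
ΣAX̄ = (5500.00)(11.00) + (1840.00)(79.50) + (1840.00)(79.50) = 353060.00 mm³
ΣAȲ = (5500.00)(125.00) + (1840.00)(8.00) + (1840.00)(242.00) = 1147500.00 mm³
X̄ = 353060.00 / 9180.00 = 38.46 mm
Ȳ = 1147500.00 / 9180.00 = 125.00 mm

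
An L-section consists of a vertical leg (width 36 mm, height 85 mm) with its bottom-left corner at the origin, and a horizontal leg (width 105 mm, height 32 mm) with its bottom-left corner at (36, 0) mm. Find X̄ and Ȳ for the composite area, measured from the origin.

X̄ = 54.90 mm, Ȳ = 28.63 mm

vertical leg: A = 36 × 85 = 3060.00, centroid at (18.00, 42.50).
horizontal leg: A = 105 × 32 = 3360.00, centroid at (88.50, 16.00).
ΣA = 6420.00 mm²
ΣAX̄ = (3060.00)(18.00) + (3360.00)(88.50) = 352440.00 mm³
ΣAȲ = (3060.00)(42.50) + (3360.00)(16.00) = 183810.00 mm³
X̄ = 352440.00 / 6420.00 = 54.90 mm
Ȳ = 183810.00 / 6420.00 = 28.63 mm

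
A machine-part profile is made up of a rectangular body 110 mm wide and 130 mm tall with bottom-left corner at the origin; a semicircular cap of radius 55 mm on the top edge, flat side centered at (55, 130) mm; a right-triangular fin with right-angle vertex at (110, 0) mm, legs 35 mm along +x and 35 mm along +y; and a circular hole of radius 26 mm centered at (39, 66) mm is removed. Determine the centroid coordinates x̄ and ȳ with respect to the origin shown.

x̄ = 59.27 mm, ȳ = 86.95 mm

Part | A | x̄ᵢ | ȳᵢ | A·x̄ᵢ | A·ȳᵢ
rectangular body | 14300.00 | 55.00 | 65.00 | 786500.00 | 929500.00
semicircular top | 4751.66 | 55.00 | 153.34 | 261341.24 | 728632.32
triangular fin | 612.50 | 121.67 | 11.67 | 74520.83 | 7145.83
hole | -2123.72 | 39.00 | 66.00 | -82824.95 | -140165.30
Σ | 17540.44 |  |  | 1039537.12 | 1525112.86
x̄ = 1039537.12 / 17540.44 = 59.27 mm
ȳ = 1525112.86 / 17540.44 = 86.95 mm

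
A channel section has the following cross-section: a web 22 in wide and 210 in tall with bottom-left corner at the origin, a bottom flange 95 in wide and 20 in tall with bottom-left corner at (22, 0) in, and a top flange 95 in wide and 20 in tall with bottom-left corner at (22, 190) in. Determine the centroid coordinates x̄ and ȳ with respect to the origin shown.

web: A = 22 × 210 = 4620.00, centroid at (11.00, 105.00).
bottom flange: A = 95 × 20 = 1900.00, centroid at (69.50, 10.00).
top flange: A = 95 × 20 = 1900.00, centroid at (69.50, 200.00).
ΣA = 8420.00 in², ΣAx̄ = 314920.00 in³, ΣAȳ = 884100.00 in³.
x̄ = 314920.00/8420.00 = 37.40 in; ȳ = 884100.00/8420.00 = 105.00 in.

x̄ = 37.40 in, ȳ = 105.00 in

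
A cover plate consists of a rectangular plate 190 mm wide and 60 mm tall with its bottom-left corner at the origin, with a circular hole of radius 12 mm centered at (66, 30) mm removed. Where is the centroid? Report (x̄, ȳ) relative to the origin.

x̄ = 96.20 mm, ȳ = 30.00 mm

plate: A = 190 × 60 = 11400.00, centroid at (95.00, 30.00).
hole: A = −π·12² = -452.39, centroid at (66.00, 30.00).
ΣA = 10947.61 mm²
ΣAx̄ = (11400.00)(95.00) + (-452.39)(66.00) = 1053142.30 mm³
ΣAȳ = (11400.00)(30.00) + (-452.39)(30.00) = 328428.32 mm³
x̄ = 1053142.30 / 10947.61 = 96.20 mm
ȳ = 328428.32 / 10947.61 = 30.00 mm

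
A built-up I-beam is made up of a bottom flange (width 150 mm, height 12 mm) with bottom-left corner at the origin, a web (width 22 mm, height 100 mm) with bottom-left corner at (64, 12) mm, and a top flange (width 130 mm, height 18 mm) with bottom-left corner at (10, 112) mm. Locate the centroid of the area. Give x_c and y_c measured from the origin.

x_c = 75.00 mm, y_c = 67.88 mm

bottom flange: A = 150 × 12 = 1800.00, centroid at (75.00, 6.00).
web: A = 22 × 100 = 2200.00, centroid at (75.00, 62.00).
top flange: A = 130 × 18 = 2340.00, centroid at (75.00, 121.00).
ΣA = 6340.00 mm²
ΣAx_c = (1800.00)(75.00) + (2200.00)(75.00) + (2340.00)(75.00) = 475500.00 mm³
ΣAy_c = (1800.00)(6.00) + (2200.00)(62.00) + (2340.00)(121.00) = 430340.00 mm³
x_c = 475500.00 / 6340.00 = 75.00 mm
y_c = 430340.00 / 6340.00 = 67.88 mm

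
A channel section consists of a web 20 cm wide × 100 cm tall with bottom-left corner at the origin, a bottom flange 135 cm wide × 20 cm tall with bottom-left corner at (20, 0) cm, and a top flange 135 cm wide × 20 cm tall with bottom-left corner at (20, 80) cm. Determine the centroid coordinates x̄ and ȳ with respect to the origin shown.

x̄ = 66.55 cm, ȳ = 50.00 cm

Part | A | x̄ᵢ | ȳᵢ | A·x̄ᵢ | A·ȳᵢ
web | 2000.00 | 10.00 | 50.00 | 20000.00 | 100000.00
bottom flange | 2700.00 | 87.50 | 10.00 | 236250.00 | 27000.00
top flange | 2700.00 | 87.50 | 90.00 | 236250.00 | 243000.00
Σ | 7400.00 |  |  | 492500.00 | 370000.00
x̄ = 492500.00 / 7400.00 = 66.55 cm
ȳ = 370000.00 / 7400.00 = 50.00 cm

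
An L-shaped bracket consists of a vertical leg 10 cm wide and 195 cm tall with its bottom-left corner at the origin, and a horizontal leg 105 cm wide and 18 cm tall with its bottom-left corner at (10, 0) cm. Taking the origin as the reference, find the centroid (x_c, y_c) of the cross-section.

Part | A | x̄ᵢ | ȳᵢ | A·x̄ᵢ | A·ȳᵢ
vertical leg | 1950.00 | 5.00 | 97.50 | 9750.00 | 190125.00
horizontal leg | 1890.00 | 62.50 | 9.00 | 118125.00 | 17010.00
Σ | 3840.00 |  |  | 127875.00 | 207135.00
x_c = 127875.00 / 3840.00 = 33.30 cm
y_c = 207135.00 / 3840.00 = 53.94 cm

x_c = 33.30 cm, y_c = 53.94 cm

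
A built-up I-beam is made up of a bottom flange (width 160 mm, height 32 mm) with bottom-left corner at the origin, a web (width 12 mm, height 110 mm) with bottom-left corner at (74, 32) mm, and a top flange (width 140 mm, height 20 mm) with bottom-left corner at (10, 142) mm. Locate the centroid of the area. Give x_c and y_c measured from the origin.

bottom flange: A = 160 × 32 = 5120.00, centroid at (80.00, 16.00).
web: A = 12 × 110 = 1320.00, centroid at (80.00, 87.00).
top flange: A = 140 × 20 = 2800.00, centroid at (80.00, 152.00).
ΣA = 9240.00 mm²
ΣAx_c = (5120.00)(80.00) + (1320.00)(80.00) + (2800.00)(80.00) = 739200.00 mm³
ΣAy_c = (5120.00)(16.00) + (1320.00)(87.00) + (2800.00)(152.00) = 622360.00 mm³
x_c = 739200.00 / 9240.00 = 80.00 mm
y_c = 622360.00 / 9240.00 = 67.35 mm

x_c = 80.00 mm, y_c = 67.35 mm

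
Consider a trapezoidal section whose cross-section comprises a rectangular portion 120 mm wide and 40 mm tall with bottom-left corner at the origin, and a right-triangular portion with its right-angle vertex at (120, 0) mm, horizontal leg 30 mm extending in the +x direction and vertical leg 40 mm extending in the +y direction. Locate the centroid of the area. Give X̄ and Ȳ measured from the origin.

X̄ = 67.78 mm, Ȳ = 19.26 mm

rectangular portion: A = 120 × 40 = 4800.00, centroid at (60.00, 20.00).
triangular portion: A = ½·30·40 = 600.00, centroid at (130.00, 13.33).
ΣA = 5400.00 mm²
ΣAX̄ = (4800.00)(60.00) + (600.00)(130.00) = 366000.00 mm³
ΣAȲ = (4800.00)(20.00) + (600.00)(13.33) = 104000.00 mm³
X̄ = 366000.00 / 5400.00 = 67.78 mm
Ȳ = 104000.00 / 5400.00 = 19.26 mm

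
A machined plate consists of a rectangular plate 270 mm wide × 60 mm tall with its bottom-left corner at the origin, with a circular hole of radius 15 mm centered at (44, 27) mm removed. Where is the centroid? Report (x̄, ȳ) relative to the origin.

x̄ = 139.15 mm, ȳ = 30.14 mm

plate: A = 270 × 60 = 16200.00, centroid at (135.00, 30.00).
hole: A = −π·15² = -706.86, centroid at (44.00, 27.00).
ΣA = 15493.14 mm²
ΣAx̄ = (16200.00)(135.00) + (-706.86)(44.00) = 2155898.23 mm³
ΣAȳ = (16200.00)(30.00) + (-706.86)(27.00) = 466914.82 mm³
x̄ = 2155898.23 / 15493.14 = 139.15 mm
ȳ = 466914.82 / 15493.14 = 30.14 mm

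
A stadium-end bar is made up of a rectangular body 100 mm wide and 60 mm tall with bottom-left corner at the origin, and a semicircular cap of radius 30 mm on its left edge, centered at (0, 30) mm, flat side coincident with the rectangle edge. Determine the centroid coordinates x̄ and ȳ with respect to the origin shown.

rectangular body: A = 100 × 60 = 6000.00, centroid at (50.00, 30.00).
semicircular end: A = ½π·30² = 1413.72, centroid at (-12.73, 30.00).
ΣA = 7413.72 mm²
ΣAx̄ = (6000.00)(50.00) + (1413.72)(-12.73) = 282000.00 mm³
ΣAȳ = (6000.00)(30.00) + (1413.72)(30.00) = 222411.50 mm³
x̄ = 282000.00 / 7413.72 = 38.04 mm
ȳ = 222411.50 / 7413.72 = 30.00 mm

x̄ = 38.04 mm, ȳ = 30.00 mm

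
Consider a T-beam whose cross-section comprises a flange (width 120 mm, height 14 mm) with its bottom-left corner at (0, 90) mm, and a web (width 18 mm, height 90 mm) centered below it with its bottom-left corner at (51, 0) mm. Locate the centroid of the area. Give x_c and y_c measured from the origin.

x_c = 60.00 mm, y_c = 71.47 mm

web: A = 18 × 90 = 1620.00, centroid at (60.00, 45.00).
flange: A = 120 × 14 = 1680.00, centroid at (60.00, 97.00).
ΣA = 3300.00 mm², ΣAx_c = 198000.00 mm³, ΣAy_c = 235860.00 mm³.
x_c = 198000.00/3300.00 = 60.00 mm; y_c = 235860.00/3300.00 = 71.47 mm.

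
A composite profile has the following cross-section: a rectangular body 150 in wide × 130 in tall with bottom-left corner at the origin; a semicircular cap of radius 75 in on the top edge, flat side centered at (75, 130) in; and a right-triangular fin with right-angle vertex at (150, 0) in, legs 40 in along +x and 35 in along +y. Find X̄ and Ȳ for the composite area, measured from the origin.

rectangular body: A = 150 × 130 = 19500.00, centroid at (75.00, 65.00).
semicircular top: A = ½π·75² = 8835.73, centroid at (75.00, 161.83).
triangular fin: A = ½·40·35 = 700.00, centroid at (163.33, 11.67).
ΣA = 29035.73 in²
ΣAX̄ = (19500.00)(75.00) + (8835.73)(75.00) + (700.00)(163.33) = 2239513.03 in³
ΣAȲ = (19500.00)(65.00) + (8835.73)(161.83) + (700.00)(11.67) = 2705561.48 in³
X̄ = 2239513.03 / 29035.73 = 77.13 in
Ȳ = 2705561.48 / 29035.73 = 93.18 in

X̄ = 77.13 in, Ȳ = 93.18 in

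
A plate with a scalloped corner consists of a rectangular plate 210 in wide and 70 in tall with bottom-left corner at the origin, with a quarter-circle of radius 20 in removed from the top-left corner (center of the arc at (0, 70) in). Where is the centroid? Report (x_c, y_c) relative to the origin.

plate: A = 210 × 70 = 14700.00, centroid at (105.00, 35.00).
removed quarter-circle: A = −¼π·20² = -314.16, centroid at (8.49, 61.51).
ΣA = 14385.84 in², ΣAx_c = 1540833.33 in³, ΣAy_c = 495175.52 in³.
x_c = 1540833.33/14385.84 = 107.11 in; y_c = 495175.52/14385.84 = 34.42 in.

x_c = 107.11 in, y_c = 34.42 in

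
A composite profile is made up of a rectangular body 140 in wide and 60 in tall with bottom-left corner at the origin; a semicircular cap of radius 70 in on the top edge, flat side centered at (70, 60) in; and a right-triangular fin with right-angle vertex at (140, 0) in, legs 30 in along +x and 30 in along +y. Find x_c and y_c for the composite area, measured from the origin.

rectangular body: A = 140 × 60 = 8400.00, centroid at (70.00, 30.00).
semicircular top: A = ½π·70² = 7696.90, centroid at (70.00, 89.71).
triangular fin: A = ½·30·30 = 450.00, centroid at (150.00, 10.00).
ΣA = 16546.90 in², ΣAx_c = 1194283.14 in³, ΣAy_c = 946980.79 in³.
x_c = 1194283.14/16546.90 = 72.18 in; y_c = 946980.79/16546.90 = 57.23 in.

x_c = 72.18 in, y_c = 57.23 in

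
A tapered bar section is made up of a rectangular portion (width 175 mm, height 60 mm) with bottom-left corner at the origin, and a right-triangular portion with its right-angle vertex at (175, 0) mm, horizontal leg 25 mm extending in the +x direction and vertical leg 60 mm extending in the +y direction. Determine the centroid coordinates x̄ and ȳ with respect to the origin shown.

Part | A | x̄ᵢ | ȳᵢ | A·x̄ᵢ | A·ȳᵢ
rectangular portion | 10500.00 | 87.50 | 30.00 | 918750.00 | 315000.00
triangular portion | 750.00 | 183.33 | 20.00 | 137500.00 | 15000.00
Σ | 11250.00 |  |  | 1056250.00 | 330000.00
x̄ = 1056250.00 / 11250.00 = 93.89 mm
ȳ = 330000.00 / 11250.00 = 29.33 mm

x̄ = 93.89 mm, ȳ = 29.33 mm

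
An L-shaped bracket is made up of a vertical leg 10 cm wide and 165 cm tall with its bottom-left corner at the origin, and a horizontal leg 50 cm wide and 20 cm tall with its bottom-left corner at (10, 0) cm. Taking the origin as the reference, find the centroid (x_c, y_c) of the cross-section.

Part | A | x̄ᵢ | ȳᵢ | A·x̄ᵢ | A·ȳᵢ
vertical leg | 1650.00 | 5.00 | 82.50 | 8250.00 | 136125.00
horizontal leg | 1000.00 | 35.00 | 10.00 | 35000.00 | 10000.00
Σ | 2650.00 |  |  | 43250.00 | 146125.00
x_c = 43250.00 / 2650.00 = 16.32 cm
y_c = 146125.00 / 2650.00 = 55.14 cm

x_c = 16.32 cm, y_c = 55.14 cm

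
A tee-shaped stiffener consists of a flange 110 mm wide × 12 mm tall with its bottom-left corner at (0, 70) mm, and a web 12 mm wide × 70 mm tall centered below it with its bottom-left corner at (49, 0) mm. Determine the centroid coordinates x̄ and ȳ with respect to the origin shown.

Part | A | x̄ᵢ | ȳᵢ | A·x̄ᵢ | A·ȳᵢ
web | 840.00 | 55.00 | 35.00 | 46200.00 | 29400.00
flange | 1320.00 | 55.00 | 76.00 | 72600.00 | 100320.00
Σ | 2160.00 |  |  | 118800.00 | 129720.00
x̄ = 118800.00 / 2160.00 = 55.00 mm
ȳ = 129720.00 / 2160.00 = 60.06 mm

x̄ = 55.00 mm, ȳ = 60.06 mm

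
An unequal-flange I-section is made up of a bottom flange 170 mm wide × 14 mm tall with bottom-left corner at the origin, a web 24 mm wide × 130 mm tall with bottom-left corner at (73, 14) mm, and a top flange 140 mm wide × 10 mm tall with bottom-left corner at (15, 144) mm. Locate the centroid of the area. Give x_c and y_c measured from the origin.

Part | A | x̄ᵢ | ȳᵢ | A·x̄ᵢ | A·ȳᵢ
bottom flange | 2380.00 | 85.00 | 7.00 | 202300.00 | 16660.00
web | 3120.00 | 85.00 | 79.00 | 265200.00 | 246480.00
top flange | 1400.00 | 85.00 | 149.00 | 119000.00 | 208600.00
Σ | 6900.00 |  |  | 586500.00 | 471740.00
x_c = 586500.00 / 6900.00 = 85.00 mm
y_c = 471740.00 / 6900.00 = 68.37 mm

x_c = 85.00 mm, y_c = 68.37 mm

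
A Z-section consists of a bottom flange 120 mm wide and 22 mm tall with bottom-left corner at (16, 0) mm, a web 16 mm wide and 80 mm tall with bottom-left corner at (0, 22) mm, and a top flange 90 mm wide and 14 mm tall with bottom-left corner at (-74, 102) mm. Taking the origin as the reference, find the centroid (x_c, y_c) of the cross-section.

x_c = 33.66 mm, y_c = 47.44 mm

bottom flange: A = 120 × 22 = 2640.00, centroid at (76.00, 11.00).
web: A = 16 × 80 = 1280.00, centroid at (8.00, 62.00).
top flange: A = 90 × 14 = 1260.00, centroid at (-29.00, 109.00).
ΣA = 5180.00 mm², ΣAx_c = 174340.00 mm³, ΣAy_c = 245740.00 mm³.
x_c = 174340.00/5180.00 = 33.66 mm; y_c = 245740.00/5180.00 = 47.44 mm.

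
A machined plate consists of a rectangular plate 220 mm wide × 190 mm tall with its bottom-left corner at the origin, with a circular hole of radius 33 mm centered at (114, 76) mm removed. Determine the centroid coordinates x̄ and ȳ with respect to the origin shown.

x̄ = 109.64 mm, ȳ = 96.69 mm

plate: A = 220 × 190 = 41800.00, centroid at (110.00, 95.00).
hole: A = −π·33² = -3421.19, centroid at (114.00, 76.00).
ΣA = 38378.81 mm²
ΣAx̄ = (41800.00)(110.00) + (-3421.19)(114.00) = 4207983.84 mm³
ΣAȳ = (41800.00)(95.00) + (-3421.19)(76.00) = 3710989.23 mm³
x̄ = 4207983.84 / 38378.81 = 109.64 mm
ȳ = 3710989.23 / 38378.81 = 96.69 mm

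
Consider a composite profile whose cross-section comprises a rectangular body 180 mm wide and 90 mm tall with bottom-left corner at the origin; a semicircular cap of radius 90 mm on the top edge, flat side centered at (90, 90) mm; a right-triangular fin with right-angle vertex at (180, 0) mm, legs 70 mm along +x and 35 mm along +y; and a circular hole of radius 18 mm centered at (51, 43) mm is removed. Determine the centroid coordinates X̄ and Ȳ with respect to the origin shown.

X̄ = 96.13 mm, Ȳ = 80.01 mm

rectangular body: A = 180 × 90 = 16200.00, centroid at (90.00, 45.00).
semicircular top: A = ½π·90² = 12723.45, centroid at (90.00, 128.20).
triangular fin: A = ½·70·35 = 1225.00, centroid at (203.33, 11.67).
hole: A = −π·18² = -1017.88, centroid at (51.00, 43.00).
ΣA = 29130.57 mm², ΣAX̄ = 2800282.18 mm³, ΣAȲ = 2330633.52 mm³.
X̄ = 2800282.18/29130.57 = 96.13 mm; Ȳ = 2330633.52/29130.57 = 80.01 mm.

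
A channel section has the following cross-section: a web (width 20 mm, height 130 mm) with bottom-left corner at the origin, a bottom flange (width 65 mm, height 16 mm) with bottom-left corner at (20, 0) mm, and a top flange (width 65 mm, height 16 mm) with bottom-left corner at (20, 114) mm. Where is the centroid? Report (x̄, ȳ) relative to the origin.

x̄ = 28.89 mm, ȳ = 65.00 mm

web: A = 20 × 130 = 2600.00, centroid at (10.00, 65.00).
bottom flange: A = 65 × 16 = 1040.00, centroid at (52.50, 8.00).
top flange: A = 65 × 16 = 1040.00, centroid at (52.50, 122.00).
ΣA = 4680.00 mm²
ΣAx̄ = (2600.00)(10.00) + (1040.00)(52.50) + (1040.00)(52.50) = 135200.00 mm³
ΣAȳ = (2600.00)(65.00) + (1040.00)(8.00) + (1040.00)(122.00) = 304200.00 mm³
x̄ = 135200.00 / 4680.00 = 28.89 mm
ȳ = 304200.00 / 4680.00 = 65.00 mm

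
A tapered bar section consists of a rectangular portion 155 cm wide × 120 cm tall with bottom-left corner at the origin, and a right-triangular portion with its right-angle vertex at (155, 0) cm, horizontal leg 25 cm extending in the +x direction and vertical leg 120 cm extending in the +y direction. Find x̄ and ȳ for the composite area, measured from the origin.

rectangular portion: A = 155 × 120 = 18600.00, centroid at (77.50, 60.00).
triangular portion: A = ½·25·120 = 1500.00, centroid at (163.33, 40.00).
ΣA = 20100.00 cm², ΣAx̄ = 1686500.00 cm³, ΣAȳ = 1176000.00 cm³.
x̄ = 1686500.00/20100.00 = 83.91 cm; ȳ = 1176000.00/20100.00 = 58.51 cm.

x̄ = 83.91 cm, ȳ = 58.51 cm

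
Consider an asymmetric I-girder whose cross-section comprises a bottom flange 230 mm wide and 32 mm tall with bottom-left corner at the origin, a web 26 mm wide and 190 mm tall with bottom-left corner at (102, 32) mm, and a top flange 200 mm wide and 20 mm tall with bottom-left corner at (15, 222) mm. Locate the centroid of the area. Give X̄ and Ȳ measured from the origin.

X̄ = 115.00 mm, Ȳ = 102.65 mm

bottom flange: A = 230 × 32 = 7360.00, centroid at (115.00, 16.00).
web: A = 26 × 190 = 4940.00, centroid at (115.00, 127.00).
top flange: A = 200 × 20 = 4000.00, centroid at (115.00, 232.00).
ΣA = 16300.00 mm², ΣAX̄ = 1874500.00 mm³, ΣAȲ = 1673140.00 mm³.
X̄ = 1874500.00/16300.00 = 115.00 mm; Ȳ = 1673140.00/16300.00 = 102.65 mm.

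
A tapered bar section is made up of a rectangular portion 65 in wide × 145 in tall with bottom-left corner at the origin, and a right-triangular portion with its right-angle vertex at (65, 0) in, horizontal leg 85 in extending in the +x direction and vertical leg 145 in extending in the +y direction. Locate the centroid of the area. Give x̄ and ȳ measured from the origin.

x̄ = 56.55 in, ȳ = 62.95 in

rectangular portion: A = 65 × 145 = 9425.00, centroid at (32.50, 72.50).
triangular portion: A = ½·85·145 = 6162.50, centroid at (93.33, 48.33).
ΣA = 15587.50 in², ΣAx̄ = 881479.17 in³, ΣAȳ = 981166.67 in³.
x̄ = 881479.17/15587.50 = 56.55 in; ȳ = 981166.67/15587.50 = 62.95 in.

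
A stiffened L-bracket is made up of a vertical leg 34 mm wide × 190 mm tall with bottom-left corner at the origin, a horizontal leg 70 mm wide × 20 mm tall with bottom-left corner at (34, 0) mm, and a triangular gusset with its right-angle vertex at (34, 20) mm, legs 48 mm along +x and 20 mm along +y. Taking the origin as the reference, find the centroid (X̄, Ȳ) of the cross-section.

X̄ = 27.63 mm, Ȳ = 76.80 mm

vertical leg: A = 34 × 190 = 6460.00, centroid at (17.00, 95.00).
horizontal leg: A = 70 × 20 = 1400.00, centroid at (69.00, 10.00).
gusset: A = ½·48·20 = 480.00, centroid at (50.00, 26.67).
ΣA = 8340.00 mm², ΣAX̄ = 230420.00 mm³, ΣAȲ = 640500.00 mm³.
X̄ = 230420.00/8340.00 = 27.63 mm; Ȳ = 640500.00/8340.00 = 76.80 mm.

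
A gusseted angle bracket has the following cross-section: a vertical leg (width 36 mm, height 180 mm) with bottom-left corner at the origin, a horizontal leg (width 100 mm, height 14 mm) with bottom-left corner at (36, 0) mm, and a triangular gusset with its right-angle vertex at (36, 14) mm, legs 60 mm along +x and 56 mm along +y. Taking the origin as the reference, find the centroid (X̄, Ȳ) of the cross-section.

vertical leg: A = 36 × 180 = 6480.00, centroid at (18.00, 90.00).
horizontal leg: A = 100 × 14 = 1400.00, centroid at (86.00, 7.00).
gusset: A = ½·60·56 = 1680.00, centroid at (56.00, 32.67).
ΣA = 9560.00 mm²
ΣAX̄ = (6480.00)(18.00) + (1400.00)(86.00) + (1680.00)(56.00) = 331120.00 mm³
ΣAȲ = (6480.00)(90.00) + (1400.00)(7.00) + (1680.00)(32.67) = 647880.00 mm³
X̄ = 331120.00 / 9560.00 = 34.64 mm
Ȳ = 647880.00 / 9560.00 = 67.77 mm

X̄ = 34.64 mm, Ȳ = 67.77 mm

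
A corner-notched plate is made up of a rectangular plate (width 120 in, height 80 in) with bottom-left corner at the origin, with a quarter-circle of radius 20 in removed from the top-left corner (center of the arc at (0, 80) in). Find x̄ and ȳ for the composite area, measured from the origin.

x̄ = 61.74 in, ȳ = 38.93 in

plate: A = 120 × 80 = 9600.00, centroid at (60.00, 40.00).
removed quarter-circle: A = −¼π·20² = -314.16, centroid at (8.49, 71.51).
ΣA = 9285.84 in²
ΣAx̄ = (9600.00)(60.00) + (-314.16)(8.49) = 573333.33 in³
ΣAȳ = (9600.00)(40.00) + (-314.16)(71.51) = 361533.93 in³
x̄ = 573333.33 / 9285.84 = 61.74 in
ȳ = 361533.93 / 9285.84 = 38.93 in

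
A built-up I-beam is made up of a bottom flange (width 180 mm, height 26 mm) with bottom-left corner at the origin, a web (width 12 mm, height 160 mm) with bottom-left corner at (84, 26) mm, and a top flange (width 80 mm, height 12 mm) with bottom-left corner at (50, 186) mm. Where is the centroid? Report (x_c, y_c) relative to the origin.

x_c = 90.00 mm, y_c = 59.35 mm

Part | A | x̄ᵢ | ȳᵢ | A·x̄ᵢ | A·ȳᵢ
bottom flange | 4680.00 | 90.00 | 13.00 | 421200.00 | 60840.00
web | 1920.00 | 90.00 | 106.00 | 172800.00 | 203520.00
top flange | 960.00 | 90.00 | 192.00 | 86400.00 | 184320.00
Σ | 7560.00 |  |  | 680400.00 | 448680.00
x_c = 680400.00 / 7560.00 = 90.00 mm
y_c = 448680.00 / 7560.00 = 59.35 mm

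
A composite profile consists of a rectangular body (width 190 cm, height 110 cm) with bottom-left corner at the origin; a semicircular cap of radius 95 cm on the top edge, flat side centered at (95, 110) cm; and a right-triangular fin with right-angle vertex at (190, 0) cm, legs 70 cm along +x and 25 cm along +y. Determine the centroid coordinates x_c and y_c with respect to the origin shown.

rectangular body: A = 190 × 110 = 20900.00, centroid at (95.00, 55.00).
semicircular top: A = ½π·95² = 14176.44, centroid at (95.00, 150.32).
triangular fin: A = ½·70·25 = 875.00, centroid at (213.33, 8.33).
ΣA = 35951.44 cm²
ΣAx_c = (20900.00)(95.00) + (14176.44)(95.00) + (875.00)(213.33) = 3518928.17 cm³
ΣAy_c = (20900.00)(55.00) + (14176.44)(150.32) + (875.00)(8.33) = 3287783.05 cm³
x_c = 3518928.17 / 35951.44 = 97.88 cm
y_c = 3287783.05 / 35951.44 = 91.45 cm

x_c = 97.88 cm, y_c = 91.45 cm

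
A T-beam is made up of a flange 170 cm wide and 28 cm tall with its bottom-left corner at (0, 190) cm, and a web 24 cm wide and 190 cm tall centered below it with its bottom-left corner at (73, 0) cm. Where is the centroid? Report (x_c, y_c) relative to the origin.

x_c = 85.00 cm, y_c = 150.67 cm

Part | A | x̄ᵢ | ȳᵢ | A·x̄ᵢ | A·ȳᵢ
web | 4560.00 | 85.00 | 95.00 | 387600.00 | 433200.00
flange | 4760.00 | 85.00 | 204.00 | 404600.00 | 971040.00
Σ | 9320.00 |  |  | 792200.00 | 1404240.00
x_c = 792200.00 / 9320.00 = 85.00 cm
y_c = 1404240.00 / 9320.00 = 150.67 cm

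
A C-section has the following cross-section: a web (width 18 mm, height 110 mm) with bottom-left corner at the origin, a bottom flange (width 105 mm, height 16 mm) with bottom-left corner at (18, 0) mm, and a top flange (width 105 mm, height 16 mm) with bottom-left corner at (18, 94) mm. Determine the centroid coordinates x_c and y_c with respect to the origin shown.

web: A = 18 × 110 = 1980.00, centroid at (9.00, 55.00).
bottom flange: A = 105 × 16 = 1680.00, centroid at (70.50, 8.00).
top flange: A = 105 × 16 = 1680.00, centroid at (70.50, 102.00).
ΣA = 5340.00 mm²
ΣAx_c = (1980.00)(9.00) + (1680.00)(70.50) + (1680.00)(70.50) = 254700.00 mm³
ΣAy_c = (1980.00)(55.00) + (1680.00)(8.00) + (1680.00)(102.00) = 293700.00 mm³
x_c = 254700.00 / 5340.00 = 47.70 mm
y_c = 293700.00 / 5340.00 = 55.00 mm

x_c = 47.70 mm, y_c = 55.00 mm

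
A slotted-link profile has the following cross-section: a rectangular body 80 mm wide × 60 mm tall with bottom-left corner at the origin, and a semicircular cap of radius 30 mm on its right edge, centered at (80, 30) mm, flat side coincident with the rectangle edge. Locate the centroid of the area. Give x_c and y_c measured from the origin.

x_c = 52.00 mm, y_c = 30.00 mm

Part | A | x̄ᵢ | ȳᵢ | A·x̄ᵢ | A·ȳᵢ
rectangular body | 4800.00 | 40.00 | 30.00 | 192000.00 | 144000.00
semicircular end | 1413.72 | 92.73 | 30.00 | 131097.34 | 42411.50
Σ | 6213.72 |  |  | 323097.34 | 186411.50
x_c = 323097.34 / 6213.72 = 52.00 mm
y_c = 186411.50 / 6213.72 = 30.00 mm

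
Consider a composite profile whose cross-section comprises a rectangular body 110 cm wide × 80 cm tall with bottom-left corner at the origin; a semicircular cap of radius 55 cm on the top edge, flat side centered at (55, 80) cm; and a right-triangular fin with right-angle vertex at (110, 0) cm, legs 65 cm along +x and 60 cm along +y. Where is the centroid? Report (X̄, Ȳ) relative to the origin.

Part | A | x̄ᵢ | ȳᵢ | A·x̄ᵢ | A·ȳᵢ
rectangular body | 8800.00 | 55.00 | 40.00 | 484000.00 | 352000.00
semicircular top | 4751.66 | 55.00 | 103.34 | 261341.24 | 491049.38
triangular fin | 1950.00 | 131.67 | 20.00 | 256750.00 | 39000.00
Σ | 15501.66 |  |  | 1002091.24 | 882049.38
X̄ = 1002091.24 / 15501.66 = 64.64 cm
Ȳ = 882049.38 / 15501.66 = 56.90 cm

X̄ = 64.64 cm, Ȳ = 56.90 cm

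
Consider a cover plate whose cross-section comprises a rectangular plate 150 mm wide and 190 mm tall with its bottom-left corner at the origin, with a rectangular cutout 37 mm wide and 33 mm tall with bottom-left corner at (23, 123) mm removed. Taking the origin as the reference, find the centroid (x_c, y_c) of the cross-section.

plate: A = 150 × 190 = 28500.00, centroid at (75.00, 95.00).
hole: A = −(37 × 33) = -1221.00, centroid at (41.50, 139.50).
ΣA = 27279.00 mm², ΣAx_c = 2086828.50 mm³, ΣAy_c = 2537170.50 mm³.
x_c = 2086828.50/27279.00 = 76.50 mm; y_c = 2537170.50/27279.00 = 93.01 mm.

x_c = 76.50 mm, y_c = 93.01 mm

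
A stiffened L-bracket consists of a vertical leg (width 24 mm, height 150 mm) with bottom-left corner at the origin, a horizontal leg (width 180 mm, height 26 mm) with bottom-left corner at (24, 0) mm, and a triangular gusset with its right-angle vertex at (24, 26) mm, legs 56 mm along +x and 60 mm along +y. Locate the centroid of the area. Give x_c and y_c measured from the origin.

vertical leg: A = 24 × 150 = 3600.00, centroid at (12.00, 75.00).
horizontal leg: A = 180 × 26 = 4680.00, centroid at (114.00, 13.00).
gusset: A = ½·56·60 = 1680.00, centroid at (42.67, 46.00).
ΣA = 9960.00 mm², ΣAx_c = 648400.00 mm³, ΣAy_c = 408120.00 mm³.
x_c = 648400.00/9960.00 = 65.10 mm; y_c = 408120.00/9960.00 = 40.98 mm.

x_c = 65.10 mm, y_c = 40.98 mm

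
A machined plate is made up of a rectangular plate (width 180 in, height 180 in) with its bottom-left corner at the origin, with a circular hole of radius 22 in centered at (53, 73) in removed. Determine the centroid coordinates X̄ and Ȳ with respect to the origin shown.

plate: A = 180 × 180 = 32400.00, centroid at (90.00, 90.00).
hole: A = −π·22² = -1520.53, centroid at (53.00, 73.00).
ΣA = 30879.47 in²
ΣAX̄ = (32400.00)(90.00) + (-1520.53)(53.00) = 2835411.87 in³
ΣAȲ = (32400.00)(90.00) + (-1520.53)(73.00) = 2805001.25 in³
X̄ = 2835411.87 / 30879.47 = 91.82 in
Ȳ = 2805001.25 / 30879.47 = 90.84 in

X̄ = 91.82 in, Ȳ = 90.84 in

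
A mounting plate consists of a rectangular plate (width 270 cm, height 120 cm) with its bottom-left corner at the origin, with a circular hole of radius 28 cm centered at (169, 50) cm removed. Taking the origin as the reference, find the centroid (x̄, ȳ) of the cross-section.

x̄ = 132.20 cm, ȳ = 60.82 cm

Part | A | x̄ᵢ | ȳᵢ | A·x̄ᵢ | A·ȳᵢ
plate | 32400.00 | 135.00 | 60.00 | 4374000.00 | 1944000.00
hole | -2463.01 | 169.00 | 50.00 | -416248.46 | -123150.43
Σ | 29936.99 |  |  | 3957751.54 | 1820849.57
x̄ = 3957751.54 / 29936.99 = 132.20 cm
ȳ = 1820849.57 / 29936.99 = 60.82 cm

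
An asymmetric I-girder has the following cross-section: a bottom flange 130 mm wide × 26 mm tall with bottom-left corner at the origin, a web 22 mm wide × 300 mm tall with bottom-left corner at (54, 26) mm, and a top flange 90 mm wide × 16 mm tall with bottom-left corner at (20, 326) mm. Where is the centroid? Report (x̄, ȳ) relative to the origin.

Part | A | x̄ᵢ | ȳᵢ | A·x̄ᵢ | A·ȳᵢ
bottom flange | 3380.00 | 65.00 | 13.00 | 219700.00 | 43940.00
web | 6600.00 | 65.00 | 176.00 | 429000.00 | 1161600.00
top flange | 1440.00 | 65.00 | 334.00 | 93600.00 | 480960.00
Σ | 11420.00 |  |  | 742300.00 | 1686500.00
x̄ = 742300.00 / 11420.00 = 65.00 mm
ȳ = 1686500.00 / 11420.00 = 147.68 mm

x̄ = 65.00 mm, ȳ = 147.68 mm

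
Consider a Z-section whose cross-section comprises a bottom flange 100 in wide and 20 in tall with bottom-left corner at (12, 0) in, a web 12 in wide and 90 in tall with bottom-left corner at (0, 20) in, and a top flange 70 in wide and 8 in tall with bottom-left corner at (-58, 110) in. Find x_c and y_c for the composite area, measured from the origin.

bottom flange: A = 100 × 20 = 2000.00, centroid at (62.00, 10.00).
web: A = 12 × 90 = 1080.00, centroid at (6.00, 65.00).
top flange: A = 70 × 8 = 560.00, centroid at (-23.00, 114.00).
ΣA = 3640.00 in², ΣAx_c = 117600.00 in³, ΣAy_c = 154040.00 in³.
x_c = 117600.00/3640.00 = 32.31 in; y_c = 154040.00/3640.00 = 42.32 in.

x_c = 32.31 in, y_c = 42.32 in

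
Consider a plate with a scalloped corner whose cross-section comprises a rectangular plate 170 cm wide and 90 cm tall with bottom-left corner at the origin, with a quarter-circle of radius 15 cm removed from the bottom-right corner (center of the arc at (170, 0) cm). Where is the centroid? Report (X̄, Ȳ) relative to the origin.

Part | A | x̄ᵢ | ȳᵢ | A·x̄ᵢ | A·ȳᵢ
plate | 15300.00 | 85.00 | 45.00 | 1300500.00 | 688500.00
removed quarter-circle | -176.71 | 163.63 | 6.37 | -28916.48 | -1125.00
Σ | 15123.29 |  |  | 1271583.52 | 687375.00
X̄ = 1271583.52 / 15123.29 = 84.08 cm
Ȳ = 687375.00 / 15123.29 = 45.45 cm

X̄ = 84.08 cm, Ȳ = 45.45 cm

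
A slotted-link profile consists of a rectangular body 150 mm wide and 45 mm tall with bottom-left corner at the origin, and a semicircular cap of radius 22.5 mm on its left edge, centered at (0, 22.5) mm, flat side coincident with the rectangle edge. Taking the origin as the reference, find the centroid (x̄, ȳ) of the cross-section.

x̄ = 66.09 mm, ȳ = 22.50 mm

rectangular body: A = 150 × 45 = 6750.00, centroid at (75.00, 22.50).
semicircular end: A = ½π·22.5² = 795.22, centroid at (-9.55, 22.50).
ΣA = 7545.22 mm²
ΣAx̄ = (6750.00)(75.00) + (795.22)(-9.55) = 498656.25 mm³
ΣAȳ = (6750.00)(22.50) + (795.22)(22.50) = 169767.35 mm³
x̄ = 498656.25 / 7545.22 = 66.09 mm
ȳ = 169767.35 / 7545.22 = 22.50 mm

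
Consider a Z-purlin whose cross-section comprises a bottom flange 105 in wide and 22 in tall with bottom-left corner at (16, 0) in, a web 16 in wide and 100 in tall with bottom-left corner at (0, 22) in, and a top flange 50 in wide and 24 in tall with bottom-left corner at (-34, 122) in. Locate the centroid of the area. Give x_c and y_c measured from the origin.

bottom flange: A = 105 × 22 = 2310.00, centroid at (68.50, 11.00).
web: A = 16 × 100 = 1600.00, centroid at (8.00, 72.00).
top flange: A = 50 × 24 = 1200.00, centroid at (-9.00, 134.00).
ΣA = 5110.00 in², ΣAx_c = 160235.00 in³, ΣAy_c = 301410.00 in³.
x_c = 160235.00/5110.00 = 31.36 in; y_c = 301410.00/5110.00 = 58.98 in.

x_c = 31.36 in, y_c = 58.98 in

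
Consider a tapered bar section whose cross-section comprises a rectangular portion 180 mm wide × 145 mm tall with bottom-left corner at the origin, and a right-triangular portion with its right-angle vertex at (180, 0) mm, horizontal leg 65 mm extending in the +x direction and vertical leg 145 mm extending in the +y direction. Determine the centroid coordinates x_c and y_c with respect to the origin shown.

rectangular portion: A = 180 × 145 = 26100.00, centroid at (90.00, 72.50).
triangular portion: A = ½·65·145 = 4712.50, centroid at (201.67, 48.33).
ΣA = 30812.50 mm², ΣAx_c = 3299354.17 mm³, ΣAy_c = 2120020.83 mm³.
x_c = 3299354.17/30812.50 = 107.08 mm; y_c = 2120020.83/30812.50 = 68.80 mm.

x_c = 107.08 mm, y_c = 68.80 mm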